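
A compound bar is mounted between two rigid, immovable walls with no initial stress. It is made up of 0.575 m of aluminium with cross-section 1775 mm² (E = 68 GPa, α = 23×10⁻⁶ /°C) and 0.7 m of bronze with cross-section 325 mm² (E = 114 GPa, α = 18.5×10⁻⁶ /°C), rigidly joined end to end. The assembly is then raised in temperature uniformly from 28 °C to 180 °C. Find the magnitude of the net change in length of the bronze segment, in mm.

|ΔL| ≈ 1.21 mm

Free thermal expansion of the whole bar: Σ αᵢΔT Lᵢ = 23×10⁻⁶×152×575 + 18.5×10⁻⁶×152×700 = 3.979 mm.
The rigid supports impose zero overall length change; the single axial force P common to all segments must satisfy P Σ Lᵢ/(AᵢEᵢ) = δ_free.
Σ Lᵢ/(AᵢEᵢ) = 575/(1775×68×10³) + 700/(325×114×10³) = 2.366×10⁻⁵ mm/N.
P = 3.979 / 2.366×10⁻⁵ = 168200 N = 168.2 kN, compressive.
For the bronze segment, free thermal change = 18.5×10⁻⁶×152×700 = 1.968 mm and elastic change from P = 168200×700/(325×114×10³) = 3.177 mm; these oppose, so the net change is 1.21 mm (segment shortens).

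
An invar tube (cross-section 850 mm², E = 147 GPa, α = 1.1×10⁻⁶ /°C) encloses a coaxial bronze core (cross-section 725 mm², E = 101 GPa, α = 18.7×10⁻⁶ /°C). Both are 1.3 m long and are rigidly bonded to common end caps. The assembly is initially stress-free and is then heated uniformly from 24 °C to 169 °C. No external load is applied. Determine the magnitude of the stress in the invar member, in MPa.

σ ≈ 139 MPa (tensile)

The bronze has the larger α, so on heating it would change length more than the invar if both were free. The rigid plates force a common final length, so the bronze is put into compression and the invar into tension, with equal and opposite forces P (no external load).
Compatibility of the two members (thermal + elastic change equal): (α₁ − α₂)ΔT = P·[1/(A₁E₁) + 1/(A₂E₂)].
|α₁ − α₂|·ΔT = 17.6×10⁻⁶ × 145 = 0.002552.
1/(A₁E₁) + 1/(A₂E₂) = 1/(850×147×10³) + 1/(725×101×10³) = 2.166×10⁻⁸ N⁻¹.
So P = 0.002552 / 2.166×10⁻⁸ = 117.8 kN.
σ_{invar} = P/A₁ = 117800/850 = 138.6 MPa, tensile.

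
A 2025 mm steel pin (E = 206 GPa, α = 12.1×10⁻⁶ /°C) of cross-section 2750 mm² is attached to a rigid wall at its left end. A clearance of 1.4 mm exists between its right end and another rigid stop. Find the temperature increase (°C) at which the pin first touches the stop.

Contact occurs when the free expansion equals the gap: αΔT L = 1.4 mm.
ΔT = 1.4 / (12.1×10⁻⁶ × 2025) = 57.14 °C.

ΔT ≈ 57.1 °C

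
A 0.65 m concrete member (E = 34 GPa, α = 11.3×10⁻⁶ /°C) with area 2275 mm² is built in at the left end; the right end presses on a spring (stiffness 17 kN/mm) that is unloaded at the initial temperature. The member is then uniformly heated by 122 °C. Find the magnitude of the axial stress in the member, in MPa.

Free thermal expansion: δ_free = αΔT L = 11.3×10⁻⁶ × 122 × 650 = 0.8961 mm.
Let P be the compressive force at the spring. The member shortens elastically by PL/(AE) and the spring compresses by P/k; together these equal δ_free.
P [ L/(AE) + 1/k ] = δ_free → P [ 650/(2275×34×10³) + 1/(17×10³) ] = 0.8961.
P = 0.8961 / 6.723×10⁻⁵ = 13330 N.
σ = P/A = 13330/2275 = 5.859 MPa.

σ ≈ 5.86 MPa (compressive)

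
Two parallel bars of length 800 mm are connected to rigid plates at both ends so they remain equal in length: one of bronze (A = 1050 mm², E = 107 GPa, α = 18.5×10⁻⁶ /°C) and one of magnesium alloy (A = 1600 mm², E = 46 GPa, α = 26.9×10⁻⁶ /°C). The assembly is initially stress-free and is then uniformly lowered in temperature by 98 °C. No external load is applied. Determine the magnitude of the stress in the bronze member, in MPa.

The magnesium alloy has the larger α, so on cooling it would change length more than the bronze if both were free. The rigid plates force a common final length, so the magnesium alloy is put into tension and the bronze into compression, with equal and opposite forces P (no external load).
Compatibility of the two members (thermal + elastic change equal): (α₁ − α₂)ΔT = P·[1/(A₁E₁) + 1/(A₂E₂)].
|α₁ − α₂|·ΔT = 8.4×10⁻⁶ × 98 = 0.0008232.
1/(A₁E₁) + 1/(A₂E₂) = 1/(1050×107×10³) + 1/(1600×46×10³) = 2.249×10⁻⁸ N⁻¹.
So P = 0.0008232 / 2.249×10⁻⁸ = 36.61 kN.
σ_{bronze} = P/A₁ = 36610/1050 = 34.86 MPa, compressive.

σ ≈ 34.9 MPa (compressive)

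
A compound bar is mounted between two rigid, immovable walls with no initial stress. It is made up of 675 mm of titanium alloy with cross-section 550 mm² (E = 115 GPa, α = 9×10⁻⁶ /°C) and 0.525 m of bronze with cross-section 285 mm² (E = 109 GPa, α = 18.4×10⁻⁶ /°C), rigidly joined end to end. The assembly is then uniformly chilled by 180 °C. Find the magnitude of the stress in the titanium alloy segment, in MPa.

σ ≈ 187 MPa (tensile)

With the walls removed the bar would change length by δ_free = Σ αᵢΔT Lᵢ = 9×10⁻⁶×180×675 + 18.4×10⁻⁶×180×525 = 2.832 mm.
Since the ends are fixed, an axial force P builds up, equal in every segment, with P · Σ Lᵢ/(AᵢEᵢ) = δ_free.
Σ Lᵢ/(AᵢEᵢ) = 675/(550×115×10³) + 525/(285×109×10³) = 2.757×10⁻⁵ mm/N.
Hence P = δ_free / Σ(L/AE) = 2.832/2.757×10⁻⁵ = 102.7 kN (tensile).
σ_{titanium alloy} = P / A = 102700 / 550 = 186.8 MPa.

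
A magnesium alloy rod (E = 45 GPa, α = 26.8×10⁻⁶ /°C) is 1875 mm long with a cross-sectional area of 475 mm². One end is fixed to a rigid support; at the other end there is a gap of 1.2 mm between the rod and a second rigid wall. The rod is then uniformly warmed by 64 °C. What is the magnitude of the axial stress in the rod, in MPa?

σ ≈ 48.4 MPa (compressive)

Free thermal elongation = αΔT L = 26.8×10⁻⁶ × 64 × 1875 = 3.216 mm.
After closing the 1.2 mm clearance, 3.216 − 1.2 = 2.016 mm of expansion remains to be suppressed by the wall.
So σ = E(δ_free − g)/L = 45×10³ × 2.016/1875 = 48.38 MPa.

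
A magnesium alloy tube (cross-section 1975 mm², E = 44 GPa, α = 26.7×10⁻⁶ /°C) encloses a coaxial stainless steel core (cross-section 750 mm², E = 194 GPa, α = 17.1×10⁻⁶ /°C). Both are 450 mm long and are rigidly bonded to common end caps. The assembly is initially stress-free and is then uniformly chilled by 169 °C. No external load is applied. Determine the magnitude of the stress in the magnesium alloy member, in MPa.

σ ≈ 44.7 MPa (tensile)

Equilibrium of a rigid end plate with no external load gives equal and opposite internal forces ±P in the two members. Since α_{magnesium alloy} > α_{stainless steel}, cooling drives the magnesium alloy into tension and the stainless steel into compression.
Compatibility of the two members (thermal + elastic change equal): (α₁ − α₂)ΔT = P·[1/(A₁E₁) + 1/(A₂E₂)].
|α₁ − α₂|·ΔT = 9.6×10⁻⁶ × 169 = 0.001622.
1/(A₁E₁) + 1/(A₂E₂) = 1/(1975×44×10³) + 1/(750×194×10³) = 1.838×10⁻⁸ N⁻¹.
P = 0.001622 / 1.838×10⁻⁸ = 88270 N = 88.27 kN.
σ_{magnesium alloy} = P/A₁ = 88270/1975 = 44.69 MPa, tensile.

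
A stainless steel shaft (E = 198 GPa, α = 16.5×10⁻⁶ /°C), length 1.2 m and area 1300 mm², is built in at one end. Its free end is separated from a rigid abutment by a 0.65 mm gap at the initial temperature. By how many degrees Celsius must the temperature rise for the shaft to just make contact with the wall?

The gap closes when αΔT L = 0.65 mm, since the shaft is still unstressed at that instant.
So ΔT = g/(αL) = 0.65/(16.5×10⁻⁶ × 1200) = 32.83 °C.

ΔT ≈ 32.8 °C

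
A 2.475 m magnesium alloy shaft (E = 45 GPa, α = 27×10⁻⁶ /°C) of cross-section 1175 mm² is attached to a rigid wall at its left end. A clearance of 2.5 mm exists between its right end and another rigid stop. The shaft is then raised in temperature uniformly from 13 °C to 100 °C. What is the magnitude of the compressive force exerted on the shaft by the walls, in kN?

P ≈ 70.8 kN

If the wall were absent the shaft would grow by αΔT L = 27×10⁻⁶ × 87 × 2475 = 5.814 mm.
The gap closes (δ_free > 2.5 mm) and the wall then resists a further 5.814 − 2.5 = 3.314 mm of expansion.
Compatibility: PL/(AE) = 3.314 mm, so σ = P/A = E × (3.314/2475) = 60.25 MPa.
P = σA = 60.25 × 1175 = 70.79 kN.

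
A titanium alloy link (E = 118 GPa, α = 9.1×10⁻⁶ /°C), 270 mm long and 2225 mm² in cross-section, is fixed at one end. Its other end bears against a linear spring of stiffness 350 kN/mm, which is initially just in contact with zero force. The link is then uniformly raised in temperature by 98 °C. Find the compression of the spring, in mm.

δ ≈ 0.177 mm

If the spring were absent the link would lengthen by αΔT L = 9.1×10⁻⁶ × 98 × 270 = 0.2408 mm.
With a force P in the spring, the elastic change of the link is PL/(AE) and that of the spring is P/k; compatibility requires their sum to equal δ_free.
P [ L/(AE) + 1/k ] = δ_free → P [ 270/(2225×118×10³) + 1/(350×10³) ] = 0.2408.
P = 0.2408 / 3.886×10⁻⁶ = 61970 N.
Spring compression = P/k = 61970/(350×10³) = 0.1771 mm.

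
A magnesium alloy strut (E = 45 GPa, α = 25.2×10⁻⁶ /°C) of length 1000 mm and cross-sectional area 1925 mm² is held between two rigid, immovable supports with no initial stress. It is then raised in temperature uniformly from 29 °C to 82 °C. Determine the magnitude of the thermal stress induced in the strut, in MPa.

σ ≈ 60.1 MPa (compressive)

Because both ends are immovable the net strain is zero, and the suppressed thermal strain is αΔT = 25.2×10⁻⁶ × 53 = 1335.6×10⁻⁶.
σ = EαΔT = 45×10³ × 25.2×10⁻⁶ × 53 = 60.1 MPa (compressive; the strut is trying to expand).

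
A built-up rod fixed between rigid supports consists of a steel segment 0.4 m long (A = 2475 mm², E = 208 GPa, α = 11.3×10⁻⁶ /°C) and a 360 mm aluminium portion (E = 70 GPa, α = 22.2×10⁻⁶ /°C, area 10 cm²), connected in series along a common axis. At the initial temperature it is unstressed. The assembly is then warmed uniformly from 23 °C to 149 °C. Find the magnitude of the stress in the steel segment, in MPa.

With the walls removed the bar would change length by δ_free = Σ αᵢΔT Lᵢ = 11.3×10⁻⁶×126×400 + 22.2×10⁻⁶×126×360 = 1.577 mm.
Since the ends are fixed, an axial force P builds up, equal in every segment, with P · Σ Lᵢ/(AᵢEᵢ) = δ_free.
The series flexibility is Σ Lᵢ/(AᵢEᵢ) = 400/(2475×208×10³) + 360/(1000×70×10³) = 5.92×10⁻⁶ mm/N.
Hence P = δ_free / Σ(L/AE) = 1.577/5.92×10⁻⁶ = 266.3 kN (compressive).
σ_{steel} = P / A = 266300 / 2475 = 107.6 MPa.

σ ≈ 108 MPa (compressive)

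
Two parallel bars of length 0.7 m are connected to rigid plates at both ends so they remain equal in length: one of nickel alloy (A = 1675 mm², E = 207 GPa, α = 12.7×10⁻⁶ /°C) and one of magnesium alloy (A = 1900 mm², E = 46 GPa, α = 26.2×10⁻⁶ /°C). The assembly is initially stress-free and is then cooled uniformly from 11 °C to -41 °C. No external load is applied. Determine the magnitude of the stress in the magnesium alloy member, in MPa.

Both members must finish at the same length. With the larger α, the magnesium alloy tends to over-contract; the plates restrain it, putting the magnesium alloy in tension and the nickel alloy in compression. With no external load the two internal forces are equal and opposite, magnitude P.
Compatibility of the two members (thermal + elastic change equal): (α₁ − α₂)ΔT = P·[1/(A₁E₁) + 1/(A₂E₂)].
|α₁ − α₂|·ΔT = 13.5×10⁻⁶ × 52 = 0.000702.
1/(A₁E₁) + 1/(A₂E₂) = 1/(1675×207×10³) + 1/(1900×46×10³) = 1.433×10⁻⁸ N⁻¹.
P = 0.000702 / 1.433×10⁻⁸ = 49000 N = 49 kN.
σ_{magnesium alloy} = P/A₂ = 49000/1900 = 25.79 MPa, tensile.

σ ≈ 25.8 MPa (tensile)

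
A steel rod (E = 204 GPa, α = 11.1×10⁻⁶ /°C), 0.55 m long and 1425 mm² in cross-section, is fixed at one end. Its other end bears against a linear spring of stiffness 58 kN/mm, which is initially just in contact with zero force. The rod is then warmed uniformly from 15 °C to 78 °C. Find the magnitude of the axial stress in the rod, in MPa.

σ ≈ 14.1 MPa (compressive)

The unrestrained thermal change is αΔT L = 11.1×10⁻⁶ × 63 × 550 = 0.3846 mm.
With a force P in the spring, the elastic change of the rod is PL/(AE) and that of the spring is P/k; compatibility requires their sum to equal δ_free.
So P = δ_free / [L/(AE) + 1/k] = 0.3846 / [ 550/(1425×204×10³) + 1/(58×10³) ].
P = 0.3846 / 1.913×10⁻⁵ = 20100 N.
σ = P/A = 20100/1425 = 14.11 MPa.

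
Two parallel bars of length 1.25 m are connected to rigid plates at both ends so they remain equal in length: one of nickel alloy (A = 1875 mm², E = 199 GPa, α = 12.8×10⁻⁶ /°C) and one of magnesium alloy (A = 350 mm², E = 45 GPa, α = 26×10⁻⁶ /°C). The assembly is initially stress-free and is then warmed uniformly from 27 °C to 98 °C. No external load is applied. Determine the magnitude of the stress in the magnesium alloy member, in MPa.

σ ≈ 40.5 MPa (compressive)

The magnesium alloy has the larger α, so on heating it would change length more than the nickel alloy if both were free. The rigid plates force a common final length, so the magnesium alloy is put into compression and the nickel alloy into tension, with equal and opposite forces P (no external load).
Setting the final lengths equal and cancelling L: (α₁ − α₂)ΔT = P/(A₁E₁) + P/(A₂E₂).
|α₁ − α₂|·ΔT = 13.2×10⁻⁶ × 71 = 0.0009372.
1/(A₁E₁) + 1/(A₂E₂) = 1/(1875×199×10³) + 1/(350×45×10³) = 6.617×10⁻⁸ N⁻¹.
P = 0.0009372 / 6.617×10⁻⁸ = 14160 N = 14.16 kN.
σ_{magnesium alloy} = P/A₂ = 14160/350 = 40.47 MPa, compressive.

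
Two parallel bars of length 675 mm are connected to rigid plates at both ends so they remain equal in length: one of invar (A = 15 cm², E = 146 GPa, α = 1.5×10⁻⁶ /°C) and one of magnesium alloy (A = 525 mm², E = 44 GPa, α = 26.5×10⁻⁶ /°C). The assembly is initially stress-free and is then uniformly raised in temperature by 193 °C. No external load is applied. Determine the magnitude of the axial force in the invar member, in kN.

P ≈ 101 kN (tensile in the invar)

Equilibrium of a rigid end plate with no external load gives equal and opposite internal forces ±P in the two members. Since α_{magnesium alloy} > α_{invar}, heating drives the magnesium alloy into compression and the invar into tension.
Setting the final lengths equal and cancelling L: (α₁ − α₂)ΔT = P/(A₁E₁) + P/(A₂E₂).
|α₁ − α₂|·ΔT = 25×10⁻⁶ × 193 = 0.004825.
1/(A₁E₁) + 1/(A₂E₂) = 1/(1500×146×10³) + 1/(525×44×10³) = 4.786×10⁻⁸ N⁻¹.
So P = 0.004825 / 4.786×10⁻⁸ = 100.8 kN.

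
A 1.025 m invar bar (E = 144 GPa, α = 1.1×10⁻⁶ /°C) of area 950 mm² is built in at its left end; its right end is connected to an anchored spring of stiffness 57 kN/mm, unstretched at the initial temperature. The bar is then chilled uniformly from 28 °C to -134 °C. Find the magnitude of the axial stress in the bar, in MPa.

σ ≈ 7.68 MPa (tensile)

The unrestrained thermal change is αΔT L = 1.1×10⁻⁶ × 162 × 1025 = 0.1827 mm.
Let P be the tensile force in the spring. The bar extends elastically by PL/(AE) and the spring stretches by P/k; together these equal δ_free.
P [ L/(AE) + 1/k ] = δ_free → P [ 1025/(950×144×10³) + 1/(57×10³) ] = 0.1827.
P = 0.1827 / 2.504×10⁻⁵ = 7296 N.
σ = P/A = 7296/950 = 7.68 MPa.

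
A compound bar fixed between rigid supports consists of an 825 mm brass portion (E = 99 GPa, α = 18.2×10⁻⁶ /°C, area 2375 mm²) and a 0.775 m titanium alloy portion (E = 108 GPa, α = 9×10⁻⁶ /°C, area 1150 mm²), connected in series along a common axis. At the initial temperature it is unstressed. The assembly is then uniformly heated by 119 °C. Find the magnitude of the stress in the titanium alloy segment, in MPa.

σ ≈ 233 MPa (compressive)

With the walls removed the bar would change length by δ_free = Σ αᵢΔT Lᵢ = 18.2×10⁻⁶×119×825 + 9×10⁻⁶×119×775 = 2.617 mm.
The rigid supports impose zero overall length change; the single axial force P common to all segments must satisfy P Σ Lᵢ/(AᵢEᵢ) = δ_free.
Σ Lᵢ/(AᵢEᵢ) = 825/(2375×99×10³) + 775/(1150×108×10³) = 9.749×10⁻⁶ mm/N.
So P = 2.617 / 9.749×10⁻⁶ = 268.4 kN, compressive.
σ_{titanium alloy} = P / A = 268400 / 1150 = 233.4 MPa.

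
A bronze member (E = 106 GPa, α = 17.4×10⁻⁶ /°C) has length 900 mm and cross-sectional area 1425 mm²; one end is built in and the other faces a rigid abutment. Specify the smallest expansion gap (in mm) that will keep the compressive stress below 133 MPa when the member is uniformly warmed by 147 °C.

With no wall the member would lengthen by αΔT L = 17.4×10⁻⁶ × 147 × 900 = 2.302 mm.
At the allowable stress the elastic shortening the wall may impose is σL/E = 133 × 900 / (106×10³) = 1.129 mm.
So the gap has to take up the difference, g_min = δ_free − σL/E = 2.302 − 1.129 = 1.173 mm.

g ≈ 1.17 mm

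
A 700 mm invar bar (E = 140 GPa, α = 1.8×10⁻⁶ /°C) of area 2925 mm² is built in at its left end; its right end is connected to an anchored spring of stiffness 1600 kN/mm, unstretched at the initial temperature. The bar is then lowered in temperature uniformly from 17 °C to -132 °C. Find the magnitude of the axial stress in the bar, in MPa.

σ ≈ 27.5 MPa (tensile)

If the spring were absent the bar would shorten by αΔT L = 1.8×10⁻⁶ × 149 × 700 = 0.1877 mm.
With a force P in the spring, the elastic change of the bar is PL/(AE) and that of the spring is P/k; compatibility requires their sum to equal δ_free.
So P = δ_free / [L/(AE) + 1/k] = 0.1877 / [ 700/(2925×140×10³) + 1/(1600×10³) ].
P = 0.1877 / 2.334×10⁻⁶ = 80420 N.
σ = P/A = 80420/2925 = 27.5 MPa.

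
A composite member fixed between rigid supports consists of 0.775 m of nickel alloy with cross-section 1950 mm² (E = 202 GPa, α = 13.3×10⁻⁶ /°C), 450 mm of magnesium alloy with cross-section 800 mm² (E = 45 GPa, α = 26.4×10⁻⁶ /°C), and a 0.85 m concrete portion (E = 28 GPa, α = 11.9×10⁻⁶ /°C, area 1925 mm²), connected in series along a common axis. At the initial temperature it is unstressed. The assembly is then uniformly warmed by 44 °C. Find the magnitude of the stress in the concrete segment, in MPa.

σ ≈ 24.4 MPa (compressive)

With the walls removed the bar would change length by δ_free = Σ αᵢΔT Lᵢ = 13.3×10⁻⁶×44×775 + 26.4×10⁻⁶×44×450 + 11.9×10⁻⁶×44×850 = 1.421 mm.
Since the ends are fixed, an axial force P builds up, equal in every segment, with P · Σ Lᵢ/(AᵢEᵢ) = δ_free.
The series flexibility is Σ Lᵢ/(AᵢEᵢ) = 775/(1950×202×10³) + 450/(800×45×10³) + 850/(1925×28×10³) = 3.024×10⁻⁵ mm/N.
Hence P = δ_free / Σ(L/AE) = 1.421/3.024×10⁻⁵ = 47 kN (compressive).
σ_{concrete} = P / A = 47000 / 1925 = 24.42 MPa.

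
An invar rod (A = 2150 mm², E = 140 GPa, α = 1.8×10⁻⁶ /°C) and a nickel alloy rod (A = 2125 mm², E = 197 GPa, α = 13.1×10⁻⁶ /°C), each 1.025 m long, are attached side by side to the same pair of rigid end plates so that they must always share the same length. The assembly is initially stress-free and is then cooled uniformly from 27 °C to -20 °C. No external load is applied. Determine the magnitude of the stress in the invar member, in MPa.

σ ≈ 43.3 MPa (compressive)

Equilibrium of a rigid end plate with no external load gives equal and opposite internal forces ±P in the two members. Since α_{nickel alloy} > α_{invar}, cooling drives the nickel alloy into tension and the invar into compression.
Compatibility of the two members (thermal + elastic change equal): (α₁ − α₂)ΔT = P·[1/(A₁E₁) + 1/(A₂E₂)].
|α₁ − α₂|·ΔT = 11.3×10⁻⁶ × 47 = 0.0005311.
1/(A₁E₁) + 1/(A₂E₂) = 1/(2150×140×10³) + 1/(2125×197×10³) = 5.711×10⁻⁹ N⁻¹.
P = 0.0005311 / 5.711×10⁻⁹ = 93000 N = 93 kN.
σ_{invar} = P/A₁ = 93000/2150 = 43.25 MPa, compressive.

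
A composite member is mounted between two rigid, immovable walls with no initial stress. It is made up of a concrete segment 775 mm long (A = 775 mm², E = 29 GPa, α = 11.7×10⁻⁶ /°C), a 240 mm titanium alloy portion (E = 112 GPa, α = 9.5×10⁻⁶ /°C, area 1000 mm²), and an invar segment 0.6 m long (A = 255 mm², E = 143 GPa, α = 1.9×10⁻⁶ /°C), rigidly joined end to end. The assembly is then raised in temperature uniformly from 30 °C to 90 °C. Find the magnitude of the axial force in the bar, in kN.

P ≈ 14.1 kN (compressive)

Free thermal expansion of the whole bar: Σ αᵢΔT Lᵢ = 11.7×10⁻⁶×60×775 + 9.5×10⁻⁶×60×240 + 1.9×10⁻⁶×60×600 = 0.7492 mm.
The rigid supports impose zero overall length change; the single axial force P common to all segments must satisfy P Σ Lᵢ/(AᵢEᵢ) = δ_free.
The series flexibility is Σ Lᵢ/(AᵢEᵢ) = 775/(775×29×10³) + 240/(1000×112×10³) + 600/(255×143×10³) = 5.308×10⁻⁵ mm/N.
So P = 0.7492 / 5.308×10⁻⁵ = 14.12 kN, compressive.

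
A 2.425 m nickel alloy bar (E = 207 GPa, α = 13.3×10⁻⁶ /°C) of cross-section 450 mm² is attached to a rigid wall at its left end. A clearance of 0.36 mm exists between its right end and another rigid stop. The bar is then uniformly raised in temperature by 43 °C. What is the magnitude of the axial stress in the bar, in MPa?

Free thermal elongation = αΔT L = 13.3×10⁻⁶ × 43 × 2425 = 1.387 mm.
After closing the 0.36 mm clearance, 1.387 − 0.36 = 1.027 mm of expansion remains to be suppressed by the wall.
Compatibility: PL/(AE) = 1.027 mm, so σ = P/A = E × (1.027/2425) = 87.65 MPa.

σ ≈ 87.7 MPa (compressive)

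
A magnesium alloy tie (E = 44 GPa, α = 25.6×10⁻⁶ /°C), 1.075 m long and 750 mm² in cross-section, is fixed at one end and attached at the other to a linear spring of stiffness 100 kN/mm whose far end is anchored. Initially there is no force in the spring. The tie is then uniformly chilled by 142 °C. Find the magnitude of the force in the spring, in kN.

P ≈ 91.8 kN

The unrestrained thermal change is αΔT L = 25.6×10⁻⁶ × 142 × 1075 = 3.908 mm.
With a force P in the spring, the elastic change of the tie is PL/(AE) and that of the spring is P/k; compatibility requires their sum to equal δ_free.
So P = δ_free / [L/(AE) + 1/k] = 3.908 / [ 1075/(750×44×10³) + 1/(100×10³) ].
P = 3.908 / 4.258×10⁻⁵ = 91790 N.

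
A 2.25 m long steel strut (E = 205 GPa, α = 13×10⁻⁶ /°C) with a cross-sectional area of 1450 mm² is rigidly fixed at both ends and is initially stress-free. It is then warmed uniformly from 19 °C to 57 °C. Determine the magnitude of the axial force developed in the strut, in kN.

P ≈ 147 kN (compressive)

The ends cannot move, so σ = EαΔT = 205×10³ × 13×10⁻⁶ × 38 = 101.3 MPa.
P = AEαΔT = 1450 × 205×10³ × 13×10⁻⁶ × 38 = 146.8 kN (compressive).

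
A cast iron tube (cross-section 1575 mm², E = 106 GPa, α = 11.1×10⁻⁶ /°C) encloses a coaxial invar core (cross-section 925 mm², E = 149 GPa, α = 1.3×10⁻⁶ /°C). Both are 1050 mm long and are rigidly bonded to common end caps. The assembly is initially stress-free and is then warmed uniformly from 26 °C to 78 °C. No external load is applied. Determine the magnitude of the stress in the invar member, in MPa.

The cast iron has the larger α, so on heating it would change length more than the invar if both were free. The rigid plates force a common final length, so the cast iron is put into compression and the invar into tension, with equal and opposite forces P (no external load).
Compatibility of the two members (thermal + elastic change equal): (α₁ − α₂)ΔT = P·[1/(A₁E₁) + 1/(A₂E₂)].
|α₁ − α₂|·ΔT = 9.8×10⁻⁶ × 52 = 0.0005096.
1/(A₁E₁) + 1/(A₂E₂) = 1/(1575×106×10³) + 1/(925×149×10³) = 1.325×10⁻⁸ N⁻¹.
P = 0.0005096 / 1.325×10⁻⁸ = 38470 N = 38.47 kN.
σ_{invar} = P/A₂ = 38470/925 = 41.59 MPa, tensile.

σ ≈ 41.6 MPa (tensile)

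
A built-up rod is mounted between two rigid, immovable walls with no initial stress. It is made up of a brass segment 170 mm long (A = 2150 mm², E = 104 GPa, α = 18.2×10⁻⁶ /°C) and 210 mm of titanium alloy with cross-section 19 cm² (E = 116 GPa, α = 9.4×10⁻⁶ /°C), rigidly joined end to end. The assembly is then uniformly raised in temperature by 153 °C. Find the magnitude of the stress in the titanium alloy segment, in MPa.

Free thermal expansion of the whole bar: Σ αᵢΔT Lᵢ = 18.2×10⁻⁶×153×170 + 9.4×10⁻⁶×153×210 = 0.7754 mm.
Since the ends are fixed, an axial force P builds up, equal in every segment, with P · Σ Lᵢ/(AᵢEᵢ) = δ_free.
Σ Lᵢ/(AᵢEᵢ) = 170/(2150×104×10³) + 210/(1900×116×10³) = 1.713×10⁻⁶ mm/N.
Hence P = δ_free / Σ(L/AE) = 0.7754/1.713×10⁻⁶ = 452.6 kN (compressive).
σ_{titanium alloy} = P / A = 452600 / 1900 = 238.2 MPa.

σ ≈ 238 MPa (compressive)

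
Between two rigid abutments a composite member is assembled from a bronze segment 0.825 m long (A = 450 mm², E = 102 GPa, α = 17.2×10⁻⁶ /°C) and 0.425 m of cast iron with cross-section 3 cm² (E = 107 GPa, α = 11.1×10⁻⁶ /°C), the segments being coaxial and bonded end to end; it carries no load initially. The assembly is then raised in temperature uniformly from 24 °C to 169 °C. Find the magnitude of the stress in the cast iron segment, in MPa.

σ ≈ 293 MPa (compressive)

With the walls removed the bar would change length by δ_free = Σ αᵢΔT Lᵢ = 17.2×10⁻⁶×145×825 + 11.1×10⁻⁶×145×425 = 2.742 mm.
Since the ends are fixed, an axial force P builds up, equal in every segment, with P · Σ Lᵢ/(AᵢEᵢ) = δ_free.
Σ Lᵢ/(AᵢEᵢ) = 825/(450×102×10³) + 425/(300×107×10³) = 3.121×10⁻⁵ mm/N.
So P = 2.742 / 3.121×10⁻⁵ = 87.83 kN, compressive.
σ_{cast iron} = P / A = 87830 / 300 = 292.8 MPa.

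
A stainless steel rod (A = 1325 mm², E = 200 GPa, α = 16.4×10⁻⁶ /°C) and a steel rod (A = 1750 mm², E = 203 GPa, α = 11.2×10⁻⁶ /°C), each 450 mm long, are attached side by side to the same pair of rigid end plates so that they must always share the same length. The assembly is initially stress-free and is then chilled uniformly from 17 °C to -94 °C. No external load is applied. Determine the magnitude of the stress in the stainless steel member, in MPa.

σ ≈ 66.1 MPa (tensile)

The stainless steel has the larger α, so on cooling it would change length more than the steel if both were free. The rigid plates force a common final length, so the stainless steel is put into tension and the steel into compression, with equal and opposite forces P (no external load).
Compatibility of the two members (thermal + elastic change equal): (α₁ − α₂)ΔT = P·[1/(A₁E₁) + 1/(A₂E₂)].
|α₁ − α₂|·ΔT = 5.2×10⁻⁶ × 111 = 0.0005772.
1/(A₁E₁) + 1/(A₂E₂) = 1/(1325×200×10³) + 1/(1750×203×10³) = 6.589×10⁻⁹ N⁻¹.
So P = 0.0005772 / 6.589×10⁻⁹ = 87.61 kN.
σ_{stainless steel} = P/A₁ = 87610/1325 = 66.12 MPa, tensile.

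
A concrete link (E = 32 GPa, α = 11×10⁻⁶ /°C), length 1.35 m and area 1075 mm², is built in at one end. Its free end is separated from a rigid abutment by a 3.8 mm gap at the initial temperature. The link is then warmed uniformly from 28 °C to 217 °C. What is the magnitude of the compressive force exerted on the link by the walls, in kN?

P ≈ 0 kN

Unrestrained expansion: δ_free = αΔT L = 11×10⁻⁶ × 189 × 1350 = 2.807 mm.
This is smaller than the 3.8 mm clearance, so the link expands freely without reaching the stop — the stress is zero.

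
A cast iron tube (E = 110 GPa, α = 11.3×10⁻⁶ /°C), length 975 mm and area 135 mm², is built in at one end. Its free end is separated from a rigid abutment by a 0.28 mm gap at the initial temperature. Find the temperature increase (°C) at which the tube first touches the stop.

The gap closes when αΔT L = 0.28 mm, since the tube is still unstressed at that instant.
So ΔT = g/(αL) = 0.28/(11.3×10⁻⁶ × 975) = 25.41 °C.

ΔT ≈ 25.4 °C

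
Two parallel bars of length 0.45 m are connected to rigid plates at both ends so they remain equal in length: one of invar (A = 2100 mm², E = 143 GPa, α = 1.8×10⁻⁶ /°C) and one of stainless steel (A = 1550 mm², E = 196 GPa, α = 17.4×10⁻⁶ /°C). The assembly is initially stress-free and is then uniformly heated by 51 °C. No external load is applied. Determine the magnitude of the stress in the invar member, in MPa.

The stainless steel has the larger α, so on heating it would change length more than the invar if both were free. The rigid plates force a common final length, so the stainless steel is put into compression and the invar into tension, with equal and opposite forces P (no external load).
Compatibility of the two members (thermal + elastic change equal): (α₁ − α₂)ΔT = P·[1/(A₁E₁) + 1/(A₂E₂)].
|α₁ − α₂|·ΔT = 15.6×10⁻⁶ × 51 = 0.0007956.
1/(A₁E₁) + 1/(A₂E₂) = 1/(2100×143×10³) + 1/(1550×196×10³) = 6.622×10⁻⁹ N⁻¹.
P = 0.0007956 / 6.622×10⁻⁹ = 120200 N = 120.2 kN.
σ_{invar} = P/A₁ = 120200/2100 = 57.21 MPa, tensile.

σ ≈ 57.2 MPa (tensile)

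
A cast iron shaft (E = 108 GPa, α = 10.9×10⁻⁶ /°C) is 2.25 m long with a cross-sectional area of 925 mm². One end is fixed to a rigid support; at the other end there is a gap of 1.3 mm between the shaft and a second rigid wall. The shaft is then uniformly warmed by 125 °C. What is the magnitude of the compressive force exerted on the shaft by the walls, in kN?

P ≈ 78.4 kN

If the wall were absent the shaft would grow by αΔT L = 10.9×10⁻⁶ × 125 × 2250 = 3.066 mm.
The gap closes (δ_free > 1.3 mm) and the wall then resists a further 3.066 − 1.3 = 1.766 mm of expansion.
So σ = E(δ_free − g)/L = 108×10³ × 1.766/2250 = 84.75 MPa.
Force on the wall = σA = 84.75 × 925 mm² = 78.39 kN.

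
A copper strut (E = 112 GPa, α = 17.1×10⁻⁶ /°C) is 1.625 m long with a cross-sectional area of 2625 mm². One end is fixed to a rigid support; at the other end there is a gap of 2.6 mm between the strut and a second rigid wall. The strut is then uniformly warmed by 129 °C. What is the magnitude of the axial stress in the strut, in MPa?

Free thermal elongation = αΔT L = 17.1×10⁻⁶ × 129 × 1625 = 3.585 mm.
The gap closes (δ_free > 2.6 mm) and the wall then resists a further 3.585 − 2.6 = 0.9846 mm of expansion.
So σ = E(δ_free − g)/L = 112×10³ × 0.9846/1625 = 67.86 MPa.

σ ≈ 67.9 MPa (compressive)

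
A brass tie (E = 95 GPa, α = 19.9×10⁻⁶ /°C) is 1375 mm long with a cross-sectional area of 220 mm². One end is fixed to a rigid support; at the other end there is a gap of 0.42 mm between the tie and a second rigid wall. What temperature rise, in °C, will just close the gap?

ΔT ≈ 15.3 °C

The gap closes when αΔT L = 0.42 mm, since the tie is still unstressed at that instant.
So ΔT = g/(αL) = 0.42/(19.9×10⁻⁶ × 1375) = 15.35 °C.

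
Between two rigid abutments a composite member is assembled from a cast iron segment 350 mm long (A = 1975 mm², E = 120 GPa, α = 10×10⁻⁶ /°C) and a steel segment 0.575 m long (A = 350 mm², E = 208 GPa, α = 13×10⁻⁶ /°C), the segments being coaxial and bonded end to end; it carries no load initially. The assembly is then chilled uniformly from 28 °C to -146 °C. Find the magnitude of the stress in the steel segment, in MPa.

If the supports were absent, the total length change would be Σ αᵢΔT Lᵢ = 10×10⁻⁶×174×350 + 13×10⁻⁶×174×575 = 1.91 mm.
The walls prevent any net length change, so an axial force P (same in every segment) develops. Compatibility: P · Σ Lᵢ/(AᵢEᵢ) = δ_free.
The series flexibility is Σ Lᵢ/(AᵢEᵢ) = 350/(1975×120×10³) + 575/(350×208×10³) = 9.375×10⁻⁶ mm/N.
So P = 1.91 / 9.375×10⁻⁶ = 203.7 kN, tensile.
σ_{steel} = P / A = 203700 / 350 = 582 MPa.

σ ≈ 582 MPa (tensile)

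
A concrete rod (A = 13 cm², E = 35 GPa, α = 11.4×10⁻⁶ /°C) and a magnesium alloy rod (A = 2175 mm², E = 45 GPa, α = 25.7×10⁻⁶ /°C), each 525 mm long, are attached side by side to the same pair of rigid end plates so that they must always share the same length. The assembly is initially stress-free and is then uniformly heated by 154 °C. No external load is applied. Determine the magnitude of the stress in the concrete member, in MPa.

Both members must finish at the same length. With the larger α, the magnesium alloy tends to over-expand; the plates restrain it, putting the magnesium alloy in compression and the concrete in tension. With no external load the two internal forces are equal and opposite, magnitude P.
Equating the net (thermal + elastic) strains gives |α₁ − α₂|·ΔT = P·[1/(A₁E₁) + 1/(A₂E₂)].
|α₁ − α₂|·ΔT = 14.3×10⁻⁶ × 154 = 0.002202.
1/(A₁E₁) + 1/(A₂E₂) = 1/(1300×35×10³) + 1/(2175×45×10³) = 3.22×10⁻⁸ N⁻¹.
So P = 0.002202 / 3.22×10⁻⁸ = 68.4 kN.
σ_{concrete} = P/A₁ = 68400/1300 = 52.62 MPa, tensile.

σ ≈ 52.6 MPa (tensile)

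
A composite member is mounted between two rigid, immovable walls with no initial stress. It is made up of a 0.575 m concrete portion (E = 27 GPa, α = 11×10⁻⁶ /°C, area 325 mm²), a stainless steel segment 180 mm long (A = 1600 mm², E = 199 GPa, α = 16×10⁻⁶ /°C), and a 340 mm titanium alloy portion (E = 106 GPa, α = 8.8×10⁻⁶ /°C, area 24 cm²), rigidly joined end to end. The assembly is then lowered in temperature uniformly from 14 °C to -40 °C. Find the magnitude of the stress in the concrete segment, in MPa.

Free thermal contraction of the whole bar: Σ αᵢΔT Lᵢ = 11×10⁻⁶×54×575 + 16×10⁻⁶×54×180 + 8.8×10⁻⁶×54×340 = 0.6586 mm.
Since the ends are fixed, an axial force P builds up, equal in every segment, with P · Σ Lᵢ/(AᵢEᵢ) = δ_free.
Σ Lᵢ/(AᵢEᵢ) = 575/(325×27×10³) + 180/(1600×199×10³) + 340/(2400×106×10³) = 6.743×10⁻⁵ mm/N.
Hence P = δ_free / Σ(L/AE) = 0.6586/6.743×10⁻⁵ = 9.768 kN (tensile).
σ_{concrete} = P / A = 9768 / 325 = 30.06 MPa.

σ ≈ 30.1 MPa (tensile)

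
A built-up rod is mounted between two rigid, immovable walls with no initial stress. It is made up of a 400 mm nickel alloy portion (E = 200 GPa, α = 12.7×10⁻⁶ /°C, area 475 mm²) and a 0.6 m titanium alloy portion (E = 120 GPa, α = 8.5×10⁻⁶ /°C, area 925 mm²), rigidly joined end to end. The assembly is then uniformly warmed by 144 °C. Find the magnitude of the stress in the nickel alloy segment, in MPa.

σ ≈ 321 MPa (compressive)

Free thermal expansion of the whole bar: Σ αᵢΔT Lᵢ = 12.7×10⁻⁶×144×400 + 8.5×10⁻⁶×144×600 = 1.466 mm.
Since the ends are fixed, an axial force P builds up, equal in every segment, with P · Σ Lᵢ/(AᵢEᵢ) = δ_free.
Σ Lᵢ/(AᵢEᵢ) = 400/(475×200×10³) + 600/(925×120×10³) = 9.616×10⁻⁶ mm/N.
So P = 1.466 / 9.616×10⁻⁶ = 152.4 kN, compressive.
σ_{nickel alloy} = P / A = 152400 / 475 = 320.9 MPa.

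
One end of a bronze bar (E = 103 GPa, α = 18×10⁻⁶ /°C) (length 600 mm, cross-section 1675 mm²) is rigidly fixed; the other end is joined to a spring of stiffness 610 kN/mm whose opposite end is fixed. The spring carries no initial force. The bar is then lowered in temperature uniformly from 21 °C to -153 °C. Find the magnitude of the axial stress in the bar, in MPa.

σ ≈ 219 MPa (tensile)

Free thermal contraction: δ_free = αΔT L = 18×10⁻⁶ × 174 × 600 = 1.879 mm.
Let P be the tensile force in the spring. The bar extends elastically by PL/(AE) and the spring stretches by P/k; together these equal δ_free.
P [ L/(AE) + 1/k ] = δ_free → P [ 600/(1675×103×10³) + 1/(610×10³) ] = 1.879.
P = 1.879 / 5.117×10⁻⁶ = 367200 N.
σ = P/A = 367200/1675 = 219.2 MPa.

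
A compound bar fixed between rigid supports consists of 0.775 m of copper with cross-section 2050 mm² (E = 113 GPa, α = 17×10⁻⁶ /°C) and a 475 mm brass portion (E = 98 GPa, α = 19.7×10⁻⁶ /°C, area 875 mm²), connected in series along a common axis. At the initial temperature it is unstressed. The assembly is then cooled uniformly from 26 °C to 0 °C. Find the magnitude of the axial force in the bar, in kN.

With the walls removed the bar would change length by δ_free = Σ αᵢΔT Lᵢ = 17×10⁻⁶×26×775 + 19.7×10⁻⁶×26×475 = 0.5858 mm.
The rigid supports impose zero overall length change; the single axial force P common to all segments must satisfy P Σ Lᵢ/(AᵢEᵢ) = δ_free.
The series flexibility is Σ Lᵢ/(AᵢEᵢ) = 775/(2050×113×10³) + 475/(875×98×10³) = 8.885×10⁻⁶ mm/N.
Hence P = δ_free / Σ(L/AE) = 0.5858/8.885×10⁻⁶ = 65.94 kN (tensile).

P ≈ 65.9 kN (tensile)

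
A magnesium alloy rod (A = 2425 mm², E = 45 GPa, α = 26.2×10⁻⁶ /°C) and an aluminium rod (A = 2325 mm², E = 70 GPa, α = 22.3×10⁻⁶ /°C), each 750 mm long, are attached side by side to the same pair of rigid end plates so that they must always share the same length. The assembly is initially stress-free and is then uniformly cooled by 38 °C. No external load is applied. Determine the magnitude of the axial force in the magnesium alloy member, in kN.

Both members must finish at the same length. With the larger α, the magnesium alloy tends to over-contract; the plates restrain it, putting the magnesium alloy in tension and the aluminium in compression. With no external load the two internal forces are equal and opposite, magnitude P.
Setting the final lengths equal and cancelling L: (α₁ − α₂)ΔT = P/(A₁E₁) + P/(A₂E₂).
|α₁ − α₂|·ΔT = 3.9×10⁻⁶ × 38 = 0.0001482.
1/(A₁E₁) + 1/(A₂E₂) = 1/(2425×45×10³) + 1/(2325×70×10³) = 1.531×10⁻⁸ N⁻¹.
So P = 0.0001482 / 1.531×10⁻⁸ = 9.681 kN.

P ≈ 9.68 kN (tensile in the magnesium alloy)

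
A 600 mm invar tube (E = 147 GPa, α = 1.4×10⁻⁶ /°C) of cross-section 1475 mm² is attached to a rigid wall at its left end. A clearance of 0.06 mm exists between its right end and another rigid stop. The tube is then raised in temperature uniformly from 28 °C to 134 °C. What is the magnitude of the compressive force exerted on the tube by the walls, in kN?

P ≈ 10.5 kN

If the wall were absent the tube would grow by αΔT L = 1.4×10⁻⁶ × 106 × 600 = 0.08904 mm.
The gap closes (δ_free > 0.06 mm) and the wall then resists a further 0.08904 − 0.06 = 0.02904 mm of expansion.
So σ = E(δ_free − g)/L = 147×10³ × 0.02904/600 = 7.115 MPa.
Force on the wall = σA = 7.115 × 1475 mm² = 10.49 kN.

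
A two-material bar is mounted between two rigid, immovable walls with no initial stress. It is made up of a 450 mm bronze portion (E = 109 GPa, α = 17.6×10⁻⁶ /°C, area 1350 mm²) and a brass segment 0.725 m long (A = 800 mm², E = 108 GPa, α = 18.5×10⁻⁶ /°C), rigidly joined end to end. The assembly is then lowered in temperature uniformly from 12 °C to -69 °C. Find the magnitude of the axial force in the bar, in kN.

P ≈ 151 kN (tensile)

With the walls removed the bar would change length by δ_free = Σ αᵢΔT Lᵢ = 17.6×10⁻⁶×81×450 + 18.5×10⁻⁶×81×725 = 1.728 mm.
The rigid supports impose zero overall length change; the single axial force P common to all segments must satisfy P Σ Lᵢ/(AᵢEᵢ) = δ_free.
Σ Lᵢ/(AᵢEᵢ) = 450/(1350×109×10³) + 725/(800×108×10³) = 1.145×10⁻⁵ mm/N.
P = 1.728 / 1.145×10⁻⁵ = 150900 N = 150.9 kN, tensile.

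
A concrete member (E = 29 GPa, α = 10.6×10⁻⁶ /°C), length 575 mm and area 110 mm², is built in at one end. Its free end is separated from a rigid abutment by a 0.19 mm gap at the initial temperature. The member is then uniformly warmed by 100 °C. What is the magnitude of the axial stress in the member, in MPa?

σ ≈ 21.2 MPa (compressive)

Unrestrained expansion: δ_free = αΔT L = 10.6×10⁻⁶ × 100 × 575 = 0.6095 mm.
The gap closes (δ_free > 0.19 mm) and the wall then resists a further 0.6095 − 0.19 = 0.4195 mm of expansion.
So σ = E(δ_free − g)/L = 29×10³ × 0.4195/575 = 21.16 MPa.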